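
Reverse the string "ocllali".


Input: ocllali
Reading characters right to left:
  Position 6: 'i'
  Position 5: 'l'
  Position 4: 'a'
  Position 3: 'l'
  Position 2: 'l'
  Position 1: 'c'
  Position 0: 'o'
Reversed: ilallco

ilallco


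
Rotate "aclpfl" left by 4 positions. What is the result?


Input: "aclpfl", rotate left by 4
First 4 characters: "aclp"
Remaining characters: "fl"
Concatenate remaining + first: "fl" + "aclp" = "flaclp"

flaclp


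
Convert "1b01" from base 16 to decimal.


Input: "1b01" in base 16
Positional expansion:
  Digit '1' (value 1) x 16^3 = 4096
  Digit 'b' (value 11) x 16^2 = 2816
  Digit '0' (value 0) x 16^1 = 0
  Digit '1' (value 1) x 16^0 = 1
Sum = 6913

6913


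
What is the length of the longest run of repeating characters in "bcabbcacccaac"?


Input: "bcabbcacccaac"
Scanning for longest run:
  Position 1 ('c'): new char, reset run to 1
  Position 2 ('a'): new char, reset run to 1
  Position 3 ('b'): new char, reset run to 1
  Position 4 ('b'): continues run of 'b', length=2
  Position 5 ('c'): new char, reset run to 1
  Position 6 ('a'): new char, reset run to 1
  Position 7 ('c'): new char, reset run to 1
  Position 8 ('c'): continues run of 'c', length=2
  Position 9 ('c'): continues run of 'c', length=3
  Position 10 ('a'): new char, reset run to 1
  Position 11 ('a'): continues run of 'a', length=2
  Position 12 ('c'): new char, reset run to 1
Longest run: 'c' with length 3

3


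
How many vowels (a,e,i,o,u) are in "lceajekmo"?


Input: lceajekmo
Checking each character:
  'l' at position 0: consonant
  'c' at position 1: consonant
  'e' at position 2: vowel (running total: 1)
  'a' at position 3: vowel (running total: 2)
  'j' at position 4: consonant
  'e' at position 5: vowel (running total: 3)
  'k' at position 6: consonant
  'm' at position 7: consonant
  'o' at position 8: vowel (running total: 4)
Total vowels: 4

4


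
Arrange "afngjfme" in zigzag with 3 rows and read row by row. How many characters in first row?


Zigzag "afngjfme" into 3 rows:
Placing characters:
  'a' => row 0
  'f' => row 1
  'n' => row 2
  'g' => row 1
  'j' => row 0
  'f' => row 1
  'm' => row 2
  'e' => row 1
Rows:
  Row 0: "aj"
  Row 1: "fgfe"
  Row 2: "nm"
First row length: 2

2


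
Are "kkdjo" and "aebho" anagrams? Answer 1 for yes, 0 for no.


Strings: "kkdjo", "aebho"
Sorted first:  djkko
Sorted second: abeho
Differ at position 0: 'd' vs 'a' => not anagrams

0


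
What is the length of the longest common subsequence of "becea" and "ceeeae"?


LCS of "becea" and "ceeeae"
DP table:
           c    e    e    e    a    e
      0    0    0    0    0    0    0
  b   0    0    0    0    0    0    0
  e   0    0    1    1    1    1    1
  c   0    1    1    1    1    1    1
  e   0    1    2    2    2    2    2
  a   0    1    2    2    2    3    3
LCS length = dp[5][6] = 3

3


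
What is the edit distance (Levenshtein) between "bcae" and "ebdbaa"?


Computing edit distance: "bcae" -> "ebdbaa"
DP table:
           e    b    d    b    a    a
      0    1    2    3    4    5    6
  b   1    1    1    2    3    4    5
  c   2    2    2    2    3    4    5
  a   3    3    3    3    3    3    4
  e   4    3    4    4    4    4    4
Edit distance = dp[4][6] = 4

4


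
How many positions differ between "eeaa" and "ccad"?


Comparing "eeaa" and "ccad" position by position:
  Position 0: 'e' vs 'c' => DIFFER
  Position 1: 'e' vs 'c' => DIFFER
  Position 2: 'a' vs 'a' => same
  Position 3: 'a' vs 'd' => DIFFER
Positions that differ: 3

3


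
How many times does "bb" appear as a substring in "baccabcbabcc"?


Searching for "bb" in "baccabcbabcc"
Scanning each position:
  Position 0: "ba" => no
  Position 1: "ac" => no
  Position 2: "cc" => no
  Position 3: "ca" => no
  Position 4: "ab" => no
  Position 5: "bc" => no
  Position 6: "cb" => no
  Position 7: "ba" => no
  Position 8: "ab" => no
  Position 9: "bc" => no
  Position 10: "cc" => no
Total occurrences: 0

0


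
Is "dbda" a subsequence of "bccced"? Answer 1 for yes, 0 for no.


Check if "dbda" is a subsequence of "bccced"
Greedy scan:
  Position 0 ('b'): no match needed
  Position 1 ('c'): no match needed
  Position 2 ('c'): no match needed
  Position 3 ('c'): no match needed
  Position 4 ('e'): no match needed
  Position 5 ('d'): matches sub[0] = 'd'
Only matched 1/4 characters => not a subsequence

0


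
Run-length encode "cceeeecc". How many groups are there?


Input: cceeeecc
Scanning for consecutive runs:
  Group 1: 'c' x 2 (positions 0-1)
  Group 2: 'e' x 4 (positions 2-5)
  Group 3: 'c' x 2 (positions 6-7)
Total groups: 3

3


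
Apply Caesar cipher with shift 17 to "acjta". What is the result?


Caesar cipher: shift "acjta" by 17
  'a' (pos 0) + 17 = pos 17 = 'r'
  'c' (pos 2) + 17 = pos 19 = 't'
  'j' (pos 9) + 17 = pos 0 = 'a'
  't' (pos 19) + 17 = pos 10 = 'k'
  'a' (pos 0) + 17 = pos 17 = 'r'
Result: rtakr

rtakr


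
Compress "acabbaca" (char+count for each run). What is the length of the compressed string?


Input: acabbaca
Runs:
  'a' x 1 => "a1"
  'c' x 1 => "c1"
  'a' x 1 => "a1"
  'b' x 2 => "b2"
  'a' x 1 => "a1"
  'c' x 1 => "c1"
  'a' x 1 => "a1"
Compressed: "a1c1a1b2a1c1a1"
Compressed length: 14

14


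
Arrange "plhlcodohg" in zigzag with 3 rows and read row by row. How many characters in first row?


Zigzag "plhlcodohg" into 3 rows:
Placing characters:
  'p' => row 0
  'l' => row 1
  'h' => row 2
  'l' => row 1
  'c' => row 0
  'o' => row 1
  'd' => row 2
  'o' => row 1
  'h' => row 0
  'g' => row 1
Rows:
  Row 0: "pch"
  Row 1: "lloog"
  Row 2: "hd"
First row length: 3

3


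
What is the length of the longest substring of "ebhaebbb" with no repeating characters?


Input: "ebhaebbb"
Sliding window (track last position of each char):
  Position 0 ('e'): window [0,0] length 1 -- new best
  Position 1 ('b'): window [0,1] length 2 -- new best
  Position 2 ('h'): window [0,2] length 3 -- new best
  Position 3 ('a'): window [0,3] length 4 -- new best
  Position 4 ('e'): repeat (last at 0), move window start to 1
  Position 4 ('e'): window [1,4] length 4
  Position 5 ('b'): repeat (last at 1), move window start to 2
  Position 5 ('b'): window [2,5] length 4
  Position 6 ('b'): repeat (last at 5), move window start to 6
  Position 6 ('b'): window [6,6] length 1
  Position 7 ('b'): repeat (last at 6), move window start to 7
  Position 7 ('b'): window [7,7] length 1
Longest substring with no repeats: "ebha" with length 4

4


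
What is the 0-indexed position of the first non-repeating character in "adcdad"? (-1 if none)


Input: adcdad
Character frequencies:
  'a': 2
  'c': 1
  'd': 3
Scanning left to right for freq == 1:
  Position 0 ('a'): freq=2, skip
  Position 1 ('d'): freq=3, skip
  Position 2 ('c'): unique! => answer = 2

2


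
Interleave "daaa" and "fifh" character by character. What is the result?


Interleaving "daaa" and "fifh":
  Position 0: 'd' from first, 'f' from second => "df"
  Position 1: 'a' from first, 'i' from second => "ai"
  Position 2: 'a' from first, 'f' from second => "af"
  Position 3: 'a' from first, 'h' from second => "ah"
Result: dfaiafah

dfaiafah


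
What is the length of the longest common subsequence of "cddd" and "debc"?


LCS of "cddd" and "debc"
DP table:
           d    e    b    c
      0    0    0    0    0
  c   0    0    0    0    1
  d   0    1    1    1    1
  d   0    1    1    1    1
  d   0    1    1    1    1
LCS length = dp[4][4] = 1

1


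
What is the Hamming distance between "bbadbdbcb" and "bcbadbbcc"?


Comparing "bbadbdbcb" and "bcbadbbcc" position by position:
  Position 0: 'b' vs 'b' => same
  Position 1: 'b' vs 'c' => differ
  Position 2: 'a' vs 'b' => differ
  Position 3: 'd' vs 'a' => differ
  Position 4: 'b' vs 'd' => differ
  Position 5: 'd' vs 'b' => differ
  Position 6: 'b' vs 'b' => same
  Position 7: 'c' vs 'c' => same
  Position 8: 'b' vs 'c' => differ
Total differences (Hamming distance): 6

6


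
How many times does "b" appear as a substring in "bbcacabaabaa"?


Searching for "b" in "bbcacabaabaa"
Scanning each position:
  Position 0: "b" => MATCH
  Position 1: "b" => MATCH
  Position 2: "c" => no
  Position 3: "a" => no
  Position 4: "c" => no
  Position 5: "a" => no
  Position 6: "b" => MATCH
  Position 7: "a" => no
  Position 8: "a" => no
  Position 9: "b" => MATCH
  Position 10: "a" => no
  Position 11: "a" => no
Total occurrences: 4

4


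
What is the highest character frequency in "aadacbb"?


Input: aadacbb
Character counts:
  'a': 3
  'b': 2
  'c': 1
  'd': 1
Maximum frequency: 3

3


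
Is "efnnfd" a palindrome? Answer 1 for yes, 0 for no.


Input: efnnfd
Reversed: dfnnfe
  Compare pos 0 ('e') with pos 5 ('d'): MISMATCH
  Compare pos 1 ('f') with pos 4 ('f'): match
  Compare pos 2 ('n') with pos 3 ('n'): match
Result: not a palindrome

0


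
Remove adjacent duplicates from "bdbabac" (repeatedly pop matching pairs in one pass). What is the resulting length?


Input: bdbabac
Stack-based adjacent duplicate removal:
  Read 'b': push. Stack: b
  Read 'd': push. Stack: bd
  Read 'b': push. Stack: bdb
  Read 'a': push. Stack: bdba
  Read 'b': push. Stack: bdbab
  Read 'a': push. Stack: bdbaba
  Read 'c': push. Stack: bdbabac
Final stack: "bdbabac" (length 7)

7


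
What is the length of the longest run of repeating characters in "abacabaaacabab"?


Input: "abacabaaacabab"
Scanning for longest run:
  Position 1 ('b'): new char, reset run to 1
  Position 2 ('a'): new char, reset run to 1
  Position 3 ('c'): new char, reset run to 1
  Position 4 ('a'): new char, reset run to 1
  Position 5 ('b'): new char, reset run to 1
  Position 6 ('a'): new char, reset run to 1
  Position 7 ('a'): continues run of 'a', length=2
  Position 8 ('a'): continues run of 'a', length=3
  Position 9 ('c'): new char, reset run to 1
  Position 10 ('a'): new char, reset run to 1
  Position 11 ('b'): new char, reset run to 1
  Position 12 ('a'): new char, reset run to 1
  Position 13 ('b'): new char, reset run to 1
Longest run: 'a' with length 3

3


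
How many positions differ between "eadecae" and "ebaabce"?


Comparing "eadecae" and "ebaabce" position by position:
  Position 0: 'e' vs 'e' => same
  Position 1: 'a' vs 'b' => DIFFER
  Position 2: 'd' vs 'a' => DIFFER
  Position 3: 'e' vs 'a' => DIFFER
  Position 4: 'c' vs 'b' => DIFFER
  Position 5: 'a' vs 'c' => DIFFER
  Position 6: 'e' vs 'e' => same
Positions that differ: 5

5


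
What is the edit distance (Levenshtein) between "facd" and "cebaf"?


Computing edit distance: "facd" -> "cebaf"
DP table:
           c    e    b    a    f
      0    1    2    3    4    5
  f   1    1    2    3    4    4
  a   2    2    2    3    3    4
  c   3    2    3    3    4    4
  d   4    3    3    4    4    5
Edit distance = dp[4][5] = 5

5


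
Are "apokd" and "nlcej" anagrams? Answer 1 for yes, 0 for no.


Strings: "apokd", "nlcej"
Sorted first:  adkop
Sorted second: cejln
Differ at position 0: 'a' vs 'c' => not anagrams

0


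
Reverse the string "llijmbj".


Input: llijmbj
Reading characters right to left:
  Position 6: 'j'
  Position 5: 'b'
  Position 4: 'm'
  Position 3: 'j'
  Position 2: 'i'
  Position 1: 'l'
  Position 0: 'l'
Reversed: jbmjill

jbmjill


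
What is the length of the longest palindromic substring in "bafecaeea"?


Input: "bafecaeea"
Checking substrings for palindromes:
  [5:9] "aeea" (len 4) => palindrome
  [6:8] "ee" (len 2) => palindrome
Longest palindromic substring: "aeea" with length 4

4


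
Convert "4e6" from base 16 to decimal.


Input: "4e6" in base 16
Positional expansion:
  Digit '4' (value 4) x 16^2 = 1024
  Digit 'e' (value 14) x 16^1 = 224
  Digit '6' (value 6) x 16^0 = 6
Sum = 1254

1254


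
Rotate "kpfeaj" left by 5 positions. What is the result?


Input: "kpfeaj", rotate left by 5
First 5 characters: "kpfea"
Remaining characters: "j"
Concatenate remaining + first: "j" + "kpfea" = "jkpfea"

jkpfea


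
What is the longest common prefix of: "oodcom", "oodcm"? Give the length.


Words: oodcom, oodcm
  Position 0: all 'o' => match
  Position 1: all 'o' => match
  Position 2: all 'd' => match
  Position 3: all 'c' => match
  Position 4: ('o', 'm') => mismatch, stop
LCP = "oodc" (length 4)

4


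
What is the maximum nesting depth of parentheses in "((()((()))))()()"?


Input: "((()((()))))()()"
Tracking depth:
  Position 0 '(': depth becomes 1
  Position 1 '(': depth becomes 2
  Position 2 '(': depth becomes 3
  Position 3 ')': depth becomes 2
  Position 4 '(': depth becomes 3
  Position 5 '(': depth becomes 4
  Position 6 '(': depth becomes 5
  Position 7 ')': depth becomes 4
  Position 8 ')': depth becomes 3
  Position 9 ')': depth becomes 2
  Position 10 ')': depth becomes 1
  Position 11 ')': depth becomes 0
  Position 12 '(': depth becomes 1
  Position 13 ')': depth becomes 0
  Position 14 '(': depth becomes 1
  Position 15 ')': depth becomes 0
Maximum depth reached: 5

5


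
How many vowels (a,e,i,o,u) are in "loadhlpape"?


Input: loadhlpape
Checking each character:
  'l' at position 0: consonant
  'o' at position 1: vowel (running total: 1)
  'a' at position 2: vowel (running total: 2)
  'd' at position 3: consonant
  'h' at position 4: consonant
  'l' at position 5: consonant
  'p' at position 6: consonant
  'a' at position 7: vowel (running total: 3)
  'p' at position 8: consonant
  'e' at position 9: vowel (running total: 4)
Total vowels: 4

4


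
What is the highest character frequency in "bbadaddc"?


Input: bbadaddc
Character counts:
  'a': 2
  'b': 2
  'c': 1
  'd': 3
Maximum frequency: 3

3


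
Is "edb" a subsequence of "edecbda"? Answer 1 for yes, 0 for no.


Check if "edb" is a subsequence of "edecbda"
Greedy scan:
  Position 0 ('e'): matches sub[0] = 'e'
  Position 1 ('d'): matches sub[1] = 'd'
  Position 2 ('e'): no match needed
  Position 3 ('c'): no match needed
  Position 4 ('b'): matches sub[2] = 'b'
  Position 5 ('d'): no match needed
  Position 6 ('a'): no match needed
All 3 characters matched => is a subsequence

1


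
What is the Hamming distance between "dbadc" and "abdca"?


Comparing "dbadc" and "abdca" position by position:
  Position 0: 'd' vs 'a' => differ
  Position 1: 'b' vs 'b' => same
  Position 2: 'a' vs 'd' => differ
  Position 3: 'd' vs 'c' => differ
  Position 4: 'c' vs 'a' => differ
Total differences (Hamming distance): 4

4


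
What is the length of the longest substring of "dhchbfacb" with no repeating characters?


Input: "dhchbfacb"
Sliding window (track last position of each char):
  Position 0 ('d'): window [0,0] length 1 -- new best
  Position 1 ('h'): window [0,1] length 2 -- new best
  Position 2 ('c'): window [0,2] length 3 -- new best
  Position 3 ('h'): repeat (last at 1), move window start to 2
  Position 3 ('h'): window [2,3] length 2
  Position 4 ('b'): window [2,4] length 3
  Position 5 ('f'): window [2,5] length 4 -- new best
  Position 6 ('a'): window [2,6] length 5 -- new best
  Position 7 ('c'): repeat (last at 2), move window start to 3
  Position 7 ('c'): window [3,7] length 5
  Position 8 ('b'): repeat (last at 4), move window start to 5
  Position 8 ('b'): window [5,8] length 4
Longest substring with no repeats: "chbfa" with length 5

5


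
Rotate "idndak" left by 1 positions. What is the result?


Input: "idndak", rotate left by 1
First 1 characters: "i"
Remaining characters: "dndak"
Concatenate remaining + first: "dndak" + "i" = "dndaki"

dndaki


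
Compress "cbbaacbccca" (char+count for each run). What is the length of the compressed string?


Input: cbbaacbccca
Runs:
  'c' x 1 => "c1"
  'b' x 2 => "b2"
  'a' x 2 => "a2"
  'c' x 1 => "c1"
  'b' x 1 => "b1"
  'c' x 3 => "c3"
  'a' x 1 => "a1"
Compressed: "c1b2a2c1b1c3a1"
Compressed length: 14

14


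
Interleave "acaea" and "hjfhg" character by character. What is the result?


Interleaving "acaea" and "hjfhg":
  Position 0: 'a' from first, 'h' from second => "ah"
  Position 1: 'c' from first, 'j' from second => "cj"
  Position 2: 'a' from first, 'f' from second => "af"
  Position 3: 'e' from first, 'h' from second => "eh"
  Position 4: 'a' from first, 'g' from second => "ag"
Result: ahcjafehag

ahcjafehag


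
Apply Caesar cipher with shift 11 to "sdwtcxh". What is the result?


Caesar cipher: shift "sdwtcxh" by 11
  's' (pos 18) + 11 = pos 3 = 'd'
  'd' (pos 3) + 11 = pos 14 = 'o'
  'w' (pos 22) + 11 = pos 7 = 'h'
  't' (pos 19) + 11 = pos 4 = 'e'
  'c' (pos 2) + 11 = pos 13 = 'n'
  'x' (pos 23) + 11 = pos 8 = 'i'
  'h' (pos 7) + 11 = pos 18 = 's'
Result: dohenis

dohenis


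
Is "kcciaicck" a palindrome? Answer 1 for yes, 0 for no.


Input: kcciaicck
Reversed: kcciaicck
  Compare pos 0 ('k') with pos 8 ('k'): match
  Compare pos 1 ('c') with pos 7 ('c'): match
  Compare pos 2 ('c') with pos 6 ('c'): match
  Compare pos 3 ('i') with pos 5 ('i'): match
Result: palindrome

1


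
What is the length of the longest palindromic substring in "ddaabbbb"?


Input: "ddaabbbb"
Checking substrings for palindromes:
  [4:8] "bbbb" (len 4) => palindrome
  [4:7] "bbb" (len 3) => palindrome
  [5:8] "bbb" (len 3) => palindrome
  [0:2] "dd" (len 2) => palindrome
  [2:4] "aa" (len 2) => palindrome
  [4:6] "bb" (len 2) => palindrome
Longest palindromic substring: "bbbb" with length 4

4


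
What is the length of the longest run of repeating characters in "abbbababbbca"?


Input: "abbbababbbca"
Scanning for longest run:
  Position 1 ('b'): new char, reset run to 1
  Position 2 ('b'): continues run of 'b', length=2
  Position 3 ('b'): continues run of 'b', length=3
  Position 4 ('a'): new char, reset run to 1
  Position 5 ('b'): new char, reset run to 1
  Position 6 ('a'): new char, reset run to 1
  Position 7 ('b'): new char, reset run to 1
  Position 8 ('b'): continues run of 'b', length=2
  Position 9 ('b'): continues run of 'b', length=3
  Position 10 ('c'): new char, reset run to 1
  Position 11 ('a'): new char, reset run to 1
Longest run: 'b' with length 3

3


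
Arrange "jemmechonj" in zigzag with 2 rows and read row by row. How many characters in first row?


Zigzag "jemmechonj" into 2 rows:
Placing characters:
  'j' => row 0
  'e' => row 1
  'm' => row 0
  'm' => row 1
  'e' => row 0
  'c' => row 1
  'h' => row 0
  'o' => row 1
  'n' => row 0
  'j' => row 1
Rows:
  Row 0: "jmehn"
  Row 1: "emcoj"
First row length: 5

5


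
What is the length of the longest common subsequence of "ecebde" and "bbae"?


LCS of "ecebde" and "bbae"
DP table:
           b    b    a    e
      0    0    0    0    0
  e   0    0    0    0    1
  c   0    0    0    0    1
  e   0    0    0    0    1
  b   0    1    1    1    1
  d   0    1    1    1    1
  e   0    1    1    1    2
LCS length = dp[6][4] = 2

2


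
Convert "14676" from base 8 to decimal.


Input: "14676" in base 8
Positional expansion:
  Digit '1' (value 1) x 8^4 = 4096
  Digit '4' (value 4) x 8^3 = 2048
  Digit '6' (value 6) x 8^2 = 384
  Digit '7' (value 7) x 8^1 = 56
  Digit '6' (value 6) x 8^0 = 6
Sum = 6590

6590


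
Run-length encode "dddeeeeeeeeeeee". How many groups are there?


Input: dddeeeeeeeeeeee
Scanning for consecutive runs:
  Group 1: 'd' x 3 (positions 0-2)
  Group 2: 'e' x 12 (positions 3-14)
Total groups: 2

2


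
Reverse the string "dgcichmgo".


Input: dgcichmgo
Reading characters right to left:
  Position 8: 'o'
  Position 7: 'g'
  Position 6: 'm'
  Position 5: 'h'
  Position 4: 'c'
  Position 3: 'i'
  Position 2: 'c'
  Position 1: 'g'
  Position 0: 'd'
Reversed: ogmhcicgd

ogmhcicgd


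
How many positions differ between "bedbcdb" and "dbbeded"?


Comparing "bedbcdb" and "dbbeded" position by position:
  Position 0: 'b' vs 'd' => DIFFER
  Position 1: 'e' vs 'b' => DIFFER
  Position 2: 'd' vs 'b' => DIFFER
  Position 3: 'b' vs 'e' => DIFFER
  Position 4: 'c' vs 'd' => DIFFER
  Position 5: 'd' vs 'e' => DIFFER
  Position 6: 'b' vs 'd' => DIFFER
Positions that differ: 7

7


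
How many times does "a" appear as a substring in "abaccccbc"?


Searching for "a" in "abaccccbc"
Scanning each position:
  Position 0: "a" => MATCH
  Position 1: "b" => no
  Position 2: "a" => MATCH
  Position 3: "c" => no
  Position 4: "c" => no
  Position 5: "c" => no
  Position 6: "c" => no
  Position 7: "b" => no
  Position 8: "c" => no
Total occurrences: 2

2


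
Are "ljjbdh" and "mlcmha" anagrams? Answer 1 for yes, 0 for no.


Strings: "ljjbdh", "mlcmha"
Sorted first:  bdhjjl
Sorted second: achlmm
Differ at position 0: 'b' vs 'a' => not anagrams

0


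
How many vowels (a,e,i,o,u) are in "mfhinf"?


Input: mfhinf
Checking each character:
  'm' at position 0: consonant
  'f' at position 1: consonant
  'h' at position 2: consonant
  'i' at position 3: vowel (running total: 1)
  'n' at position 4: consonant
  'f' at position 5: consonant
Total vowels: 1

1


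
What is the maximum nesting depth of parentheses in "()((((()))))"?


Input: "()((((()))))"
Tracking depth:
  Position 0 '(': depth becomes 1
  Position 1 ')': depth becomes 0
  Position 2 '(': depth becomes 1
  Position 3 '(': depth becomes 2
  Position 4 '(': depth becomes 3
  Position 5 '(': depth becomes 4
  Position 6 '(': depth becomes 5
  Position 7 ')': depth becomes 4
  Position 8 ')': depth becomes 3
  Position 9 ')': depth becomes 2
  Position 10 ')': depth becomes 1
  Position 11 ')': depth becomes 0
Maximum depth reached: 5

5


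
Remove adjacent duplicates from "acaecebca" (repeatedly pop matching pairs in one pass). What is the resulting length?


Input: acaecebca
Stack-based adjacent duplicate removal:
  Read 'a': push. Stack: a
  Read 'c': push. Stack: ac
  Read 'a': push. Stack: aca
  Read 'e': push. Stack: acae
  Read 'c': push. Stack: acaec
  Read 'e': push. Stack: acaece
  Read 'b': push. Stack: acaeceb
  Read 'c': push. Stack: acaecebc
  Read 'a': push. Stack: acaecebca
Final stack: "acaecebca" (length 9)

9


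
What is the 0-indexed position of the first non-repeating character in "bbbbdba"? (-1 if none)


Input: bbbbdba
Character frequencies:
  'a': 1
  'b': 5
  'd': 1
Scanning left to right for freq == 1:
  Position 0 ('b'): freq=5, skip
  Position 1 ('b'): freq=5, skip
  Position 2 ('b'): freq=5, skip
  Position 3 ('b'): freq=5, skip
  Position 4 ('d'): unique! => answer = 4

4


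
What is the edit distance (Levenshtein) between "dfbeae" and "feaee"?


Computing edit distance: "dfbeae" -> "feaee"
DP table:
           f    e    a    e    e
      0    1    2    3    4    5
  d   1    1    2    3    4    5
  f   2    1    2    3    4    5
  b   3    2    2    3    4    5
  e   4    3    2    3    3    4
  a   5    4    3    2    3    4
  e   6    5    4    3    2    3
Edit distance = dp[6][5] = 3

3


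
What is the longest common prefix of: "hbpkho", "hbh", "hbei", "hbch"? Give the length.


Words: hbpkho, hbh, hbei, hbch
  Position 0: all 'h' => match
  Position 1: all 'b' => match
  Position 2: ('p', 'h', 'e', 'c') => mismatch, stop
LCP = "hb" (length 2)

2


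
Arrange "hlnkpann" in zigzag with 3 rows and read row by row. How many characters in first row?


Zigzag "hlnkpann" into 3 rows:
Placing characters:
  'h' => row 0
  'l' => row 1
  'n' => row 2
  'k' => row 1
  'p' => row 0
  'a' => row 1
  'n' => row 2
  'n' => row 1
Rows:
  Row 0: "hp"
  Row 1: "lkan"
  Row 2: "nn"
First row length: 2

2


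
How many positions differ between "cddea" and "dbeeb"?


Comparing "cddea" and "dbeeb" position by position:
  Position 0: 'c' vs 'd' => DIFFER
  Position 1: 'd' vs 'b' => DIFFER
  Position 2: 'd' vs 'e' => DIFFER
  Position 3: 'e' vs 'e' => same
  Position 4: 'a' vs 'b' => DIFFER
Positions that differ: 4

4


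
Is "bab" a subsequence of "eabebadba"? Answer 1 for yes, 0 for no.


Check if "bab" is a subsequence of "eabebadba"
Greedy scan:
  Position 0 ('e'): no match needed
  Position 1 ('a'): no match needed
  Position 2 ('b'): matches sub[0] = 'b'
  Position 3 ('e'): no match needed
  Position 4 ('b'): no match needed
  Position 5 ('a'): matches sub[1] = 'a'
  Position 6 ('d'): no match needed
  Position 7 ('b'): matches sub[2] = 'b'
  Position 8 ('a'): no match needed
All 3 characters matched => is a subsequence

1


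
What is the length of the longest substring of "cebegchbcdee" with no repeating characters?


Input: "cebegchbcdee"
Sliding window (track last position of each char):
  Position 0 ('c'): window [0,0] length 1 -- new best
  Position 1 ('e'): window [0,1] length 2 -- new best
  Position 2 ('b'): window [0,2] length 3 -- new best
  Position 3 ('e'): repeat (last at 1), move window start to 2
  Position 3 ('e'): window [2,3] length 2
  Position 4 ('g'): window [2,4] length 3
  Position 5 ('c'): window [2,5] length 4 -- new best
  Position 6 ('h'): window [2,6] length 5 -- new best
  Position 7 ('b'): repeat (last at 2), move window start to 3
  Position 7 ('b'): window [3,7] length 5
  Position 8 ('c'): repeat (last at 5), move window start to 6
  Position 8 ('c'): window [6,8] length 3
  Position 9 ('d'): window [6,9] length 4
  Position 10 ('e'): window [6,10] length 5
  Position 11 ('e'): repeat (last at 10), move window start to 11
  Position 11 ('e'): window [11,11] length 1
Longest substring with no repeats: "begch" with length 5

5


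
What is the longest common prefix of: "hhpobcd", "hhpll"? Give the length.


Words: hhpobcd, hhpll
  Position 0: all 'h' => match
  Position 1: all 'h' => match
  Position 2: all 'p' => match
  Position 3: ('o', 'l') => mismatch, stop
LCP = "hhp" (length 3)

3


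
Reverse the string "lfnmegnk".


Input: lfnmegnk
Reading characters right to left:
  Position 7: 'k'
  Position 6: 'n'
  Position 5: 'g'
  Position 4: 'e'
  Position 3: 'm'
  Position 2: 'n'
  Position 1: 'f'
  Position 0: 'l'
Reversed: kngemnfl

kngemnfl


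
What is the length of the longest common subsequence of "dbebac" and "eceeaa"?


LCS of "dbebac" and "eceeaa"
DP table:
           e    c    e    e    a    a
      0    0    0    0    0    0    0
  d   0    0    0    0    0    0    0
  b   0    0    0    0    0    0    0
  e   0    1    1    1    1    1    1
  b   0    1    1    1    1    1    1
  a   0    1    1    1    1    2    2
  c   0    1    2    2    2    2    2
LCS length = dp[6][6] = 2

2


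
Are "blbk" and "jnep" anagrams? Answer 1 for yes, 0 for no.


Strings: "blbk", "jnep"
Sorted first:  bbkl
Sorted second: ejnp
Differ at position 0: 'b' vs 'e' => not anagrams

0


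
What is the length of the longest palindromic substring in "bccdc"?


Input: "bccdc"
Checking substrings for palindromes:
  [2:5] "cdc" (len 3) => palindrome
  [1:3] "cc" (len 2) => palindrome
Longest palindromic substring: "cdc" with length 3

3


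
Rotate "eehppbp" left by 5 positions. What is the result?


Input: "eehppbp", rotate left by 5
First 5 characters: "eehpp"
Remaining characters: "bp"
Concatenate remaining + first: "bp" + "eehpp" = "bpeehpp"

bpeehpp


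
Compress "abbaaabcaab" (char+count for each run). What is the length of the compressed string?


Input: abbaaabcaab
Runs:
  'a' x 1 => "a1"
  'b' x 2 => "b2"
  'a' x 3 => "a3"
  'b' x 1 => "b1"
  'c' x 1 => "c1"
  'a' x 2 => "a2"
  'b' x 1 => "b1"
Compressed: "a1b2a3b1c1a2b1"
Compressed length: 14

14


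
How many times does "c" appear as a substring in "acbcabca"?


Searching for "c" in "acbcabca"
Scanning each position:
  Position 0: "a" => no
  Position 1: "c" => MATCH
  Position 2: "b" => no
  Position 3: "c" => MATCH
  Position 4: "a" => no
  Position 5: "b" => no
  Position 6: "c" => MATCH
  Position 7: "a" => no
Total occurrences: 3

3


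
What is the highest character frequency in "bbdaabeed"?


Input: bbdaabeed
Character counts:
  'a': 2
  'b': 3
  'd': 2
  'e': 2
Maximum frequency: 3

3


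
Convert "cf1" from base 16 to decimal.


Input: "cf1" in base 16
Positional expansion:
  Digit 'c' (value 12) x 16^2 = 3072
  Digit 'f' (value 15) x 16^1 = 240
  Digit '1' (value 1) x 16^0 = 1
Sum = 3313

3313


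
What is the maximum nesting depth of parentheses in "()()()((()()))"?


Input: "()()()((()()))"
Tracking depth:
  Position 0 '(': depth becomes 1
  Position 1 ')': depth becomes 0
  Position 2 '(': depth becomes 1
  Position 3 ')': depth becomes 0
  Position 4 '(': depth becomes 1
  Position 5 ')': depth becomes 0
  Position 6 '(': depth becomes 1
  Position 7 '(': depth becomes 2
  Position 8 '(': depth becomes 3
  Position 9 ')': depth becomes 2
  Position 10 '(': depth becomes 3
  Position 11 ')': depth becomes 2
  Position 12 ')': depth becomes 1
  Position 13 ')': depth becomes 0
Maximum depth reached: 3

3


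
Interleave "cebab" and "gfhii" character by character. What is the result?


Interleaving "cebab" and "gfhii":
  Position 0: 'c' from first, 'g' from second => "cg"
  Position 1: 'e' from first, 'f' from second => "ef"
  Position 2: 'b' from first, 'h' from second => "bh"
  Position 3: 'a' from first, 'i' from second => "ai"
  Position 4: 'b' from first, 'i' from second => "bi"
Result: cgefbhaibi

cgefbhaibi


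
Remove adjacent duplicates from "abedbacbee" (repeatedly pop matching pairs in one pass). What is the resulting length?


Input: abedbacbee
Stack-based adjacent duplicate removal:
  Read 'a': push. Stack: a
  Read 'b': push. Stack: ab
  Read 'e': push. Stack: abe
  Read 'd': push. Stack: abed
  Read 'b': push. Stack: abedb
  Read 'a': push. Stack: abedba
  Read 'c': push. Stack: abedbac
  Read 'b': push. Stack: abedbacb
  Read 'e': push. Stack: abedbacbe
  Read 'e': matches stack top 'e' => pop. Stack: abedbacb
Final stack: "abedbacb" (length 8)

8


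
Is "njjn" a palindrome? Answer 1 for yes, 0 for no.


Input: njjn
Reversed: njjn
  Compare pos 0 ('n') with pos 3 ('n'): match
  Compare pos 1 ('j') with pos 2 ('j'): match
Result: palindrome

1


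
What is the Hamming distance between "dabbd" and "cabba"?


Comparing "dabbd" and "cabba" position by position:
  Position 0: 'd' vs 'c' => differ
  Position 1: 'a' vs 'a' => same
  Position 2: 'b' vs 'b' => same
  Position 3: 'b' vs 'b' => same
  Position 4: 'd' vs 'a' => differ
Total differences (Hamming distance): 2

2


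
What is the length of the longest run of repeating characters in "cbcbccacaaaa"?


Input: "cbcbccacaaaa"
Scanning for longest run:
  Position 1 ('b'): new char, reset run to 1
  Position 2 ('c'): new char, reset run to 1
  Position 3 ('b'): new char, reset run to 1
  Position 4 ('c'): new char, reset run to 1
  Position 5 ('c'): continues run of 'c', length=2
  Position 6 ('a'): new char, reset run to 1
  Position 7 ('c'): new char, reset run to 1
  Position 8 ('a'): new char, reset run to 1
  Position 9 ('a'): continues run of 'a', length=2
  Position 10 ('a'): continues run of 'a', length=3
  Position 11 ('a'): continues run of 'a', length=4
Longest run: 'a' with length 4

4


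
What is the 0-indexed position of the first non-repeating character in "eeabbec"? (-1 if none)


Input: eeabbec
Character frequencies:
  'a': 1
  'b': 2
  'c': 1
  'e': 3
Scanning left to right for freq == 1:
  Position 0 ('e'): freq=3, skip
  Position 1 ('e'): freq=3, skip
  Position 2 ('a'): unique! => answer = 2

2


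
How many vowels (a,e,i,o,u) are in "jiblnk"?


Input: jiblnk
Checking each character:
  'j' at position 0: consonant
  'i' at position 1: vowel (running total: 1)
  'b' at position 2: consonant
  'l' at position 3: consonant
  'n' at position 4: consonant
  'k' at position 5: consonant
Total vowels: 1

1


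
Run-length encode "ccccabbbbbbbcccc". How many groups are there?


Input: ccccabbbbbbbcccc
Scanning for consecutive runs:
  Group 1: 'c' x 4 (positions 0-3)
  Group 2: 'a' x 1 (positions 4-4)
  Group 3: 'b' x 7 (positions 5-11)
  Group 4: 'c' x 4 (positions 12-15)
Total groups: 4

4


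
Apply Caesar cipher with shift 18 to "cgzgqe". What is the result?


Caesar cipher: shift "cgzgqe" by 18
  'c' (pos 2) + 18 = pos 20 = 'u'
  'g' (pos 6) + 18 = pos 24 = 'y'
  'z' (pos 25) + 18 = pos 17 = 'r'
  'g' (pos 6) + 18 = pos 24 = 'y'
  'q' (pos 16) + 18 = pos 8 = 'i'
  'e' (pos 4) + 18 = pos 22 = 'w'
Result: uyryiw

uyryiw


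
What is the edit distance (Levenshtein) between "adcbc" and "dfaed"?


Computing edit distance: "adcbc" -> "dfaed"
DP table:
           d    f    a    e    d
      0    1    2    3    4    5
  a   1    1    2    2    3    4
  d   2    1    2    3    3    3
  c   3    2    2    3    4    4
  b   4    3    3    3    4    5
  c   5    4    4    4    4    5
Edit distance = dp[5][5] = 5

5


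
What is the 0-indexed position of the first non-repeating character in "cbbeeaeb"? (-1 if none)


Input: cbbeeaeb
Character frequencies:
  'a': 1
  'b': 3
  'c': 1
  'e': 3
Scanning left to right for freq == 1:
  Position 0 ('c'): unique! => answer = 0

0


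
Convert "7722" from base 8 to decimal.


Input: "7722" in base 8
Positional expansion:
  Digit '7' (value 7) x 8^3 = 3584
  Digit '7' (value 7) x 8^2 = 448
  Digit '2' (value 2) x 8^1 = 16
  Digit '2' (value 2) x 8^0 = 2
Sum = 4050

4050


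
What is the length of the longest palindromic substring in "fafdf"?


Input: "fafdf"
Checking substrings for palindromes:
  [0:3] "faf" (len 3) => palindrome
  [2:5] "fdf" (len 3) => palindrome
Longest palindromic substring: "faf" with length 3

3


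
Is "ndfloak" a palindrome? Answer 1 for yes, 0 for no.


Input: ndfloak
Reversed: kaolfdn
  Compare pos 0 ('n') with pos 6 ('k'): MISMATCH
  Compare pos 1 ('d') with pos 5 ('a'): MISMATCH
  Compare pos 2 ('f') with pos 4 ('o'): MISMATCH
Result: not a palindrome

0


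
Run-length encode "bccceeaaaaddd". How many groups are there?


Input: bccceeaaaaddd
Scanning for consecutive runs:
  Group 1: 'b' x 1 (positions 0-0)
  Group 2: 'c' x 3 (positions 1-3)
  Group 3: 'e' x 2 (positions 4-5)
  Group 4: 'a' x 4 (positions 6-9)
  Group 5: 'd' x 3 (positions 10-12)
Total groups: 5

5


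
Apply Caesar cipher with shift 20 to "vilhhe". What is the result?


Caesar cipher: shift "vilhhe" by 20
  'v' (pos 21) + 20 = pos 15 = 'p'
  'i' (pos 8) + 20 = pos 2 = 'c'
  'l' (pos 11) + 20 = pos 5 = 'f'
  'h' (pos 7) + 20 = pos 1 = 'b'
  'h' (pos 7) + 20 = pos 1 = 'b'
  'e' (pos 4) + 20 = pos 24 = 'y'
Result: pcfbby

pcfbby


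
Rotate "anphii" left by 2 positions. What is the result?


Input: "anphii", rotate left by 2
First 2 characters: "an"
Remaining characters: "phii"
Concatenate remaining + first: "phii" + "an" = "phiian"

phiian


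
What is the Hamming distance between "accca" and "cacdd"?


Comparing "accca" and "cacdd" position by position:
  Position 0: 'a' vs 'c' => differ
  Position 1: 'c' vs 'a' => differ
  Position 2: 'c' vs 'c' => same
  Position 3: 'c' vs 'd' => differ
  Position 4: 'a' vs 'd' => differ
Total differences (Hamming distance): 4

4


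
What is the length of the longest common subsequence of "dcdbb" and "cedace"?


LCS of "dcdbb" and "cedace"
DP table:
           c    e    d    a    c    e
      0    0    0    0    0    0    0
  d   0    0    0    1    1    1    1
  c   0    1    1    1    1    2    2
  d   0    1    1    2    2    2    2
  b   0    1    1    2    2    2    2
  b   0    1    1    2    2    2    2
LCS length = dp[5][6] = 2

2


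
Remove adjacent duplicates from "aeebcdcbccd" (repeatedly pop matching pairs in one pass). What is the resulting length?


Input: aeebcdcbccd
Stack-based adjacent duplicate removal:
  Read 'a': push. Stack: a
  Read 'e': push. Stack: ae
  Read 'e': matches stack top 'e' => pop. Stack: a
  Read 'b': push. Stack: ab
  Read 'c': push. Stack: abc
  Read 'd': push. Stack: abcd
  Read 'c': push. Stack: abcdc
  Read 'b': push. Stack: abcdcb
  Read 'c': push. Stack: abcdcbc
  Read 'c': matches stack top 'c' => pop. Stack: abcdcb
  Read 'd': push. Stack: abcdcbd
Final stack: "abcdcbd" (length 7)

7


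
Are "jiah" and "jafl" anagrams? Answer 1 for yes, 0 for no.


Strings: "jiah", "jafl"
Sorted first:  ahij
Sorted second: afjl
Differ at position 1: 'h' vs 'f' => not anagrams

0


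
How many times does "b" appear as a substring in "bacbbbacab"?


Searching for "b" in "bacbbbacab"
Scanning each position:
  Position 0: "b" => MATCH
  Position 1: "a" => no
  Position 2: "c" => no
  Position 3: "b" => MATCH
  Position 4: "b" => MATCH
  Position 5: "b" => MATCH
  Position 6: "a" => no
  Position 7: "c" => no
  Position 8: "a" => no
  Position 9: "b" => MATCH
Total occurrences: 5

5


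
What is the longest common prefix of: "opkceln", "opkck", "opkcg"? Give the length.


Words: opkceln, opkck, opkcg
  Position 0: all 'o' => match
  Position 1: all 'p' => match
  Position 2: all 'k' => match
  Position 3: all 'c' => match
  Position 4: ('e', 'k', 'g') => mismatch, stop
LCP = "opkc" (length 4)

4


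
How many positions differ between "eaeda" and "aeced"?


Comparing "eaeda" and "aeced" position by position:
  Position 0: 'e' vs 'a' => DIFFER
  Position 1: 'a' vs 'e' => DIFFER
  Position 2: 'e' vs 'c' => DIFFER
  Position 3: 'd' vs 'e' => DIFFER
  Position 4: 'a' vs 'd' => DIFFER
Positions that differ: 5

5


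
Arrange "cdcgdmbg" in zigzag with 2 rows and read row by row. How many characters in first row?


Zigzag "cdcgdmbg" into 2 rows:
Placing characters:
  'c' => row 0
  'd' => row 1
  'c' => row 0
  'g' => row 1
  'd' => row 0
  'm' => row 1
  'b' => row 0
  'g' => row 1
Rows:
  Row 0: "ccdb"
  Row 1: "dgmg"
First row length: 4

4


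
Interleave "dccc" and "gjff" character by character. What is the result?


Interleaving "dccc" and "gjff":
  Position 0: 'd' from first, 'g' from second => "dg"
  Position 1: 'c' from first, 'j' from second => "cj"
  Position 2: 'c' from first, 'f' from second => "cf"
  Position 3: 'c' from first, 'f' from second => "cf"
Result: dgcjcfcf

dgcjcfcf


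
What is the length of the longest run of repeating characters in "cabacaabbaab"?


Input: "cabacaabbaab"
Scanning for longest run:
  Position 1 ('a'): new char, reset run to 1
  Position 2 ('b'): new char, reset run to 1
  Position 3 ('a'): new char, reset run to 1
  Position 4 ('c'): new char, reset run to 1
  Position 5 ('a'): new char, reset run to 1
  Position 6 ('a'): continues run of 'a', length=2
  Position 7 ('b'): new char, reset run to 1
  Position 8 ('b'): continues run of 'b', length=2
  Position 9 ('a'): new char, reset run to 1
  Position 10 ('a'): continues run of 'a', length=2
  Position 11 ('b'): new char, reset run to 1
Longest run: 'a' with length 2

2


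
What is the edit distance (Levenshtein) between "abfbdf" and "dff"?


Computing edit distance: "abfbdf" -> "dff"
DP table:
           d    f    f
      0    1    2    3
  a   1    1    2    3
  b   2    2    2    3
  f   3    3    2    2
  b   4    4    3    3
  d   5    4    4    4
  f   6    5    4    4
Edit distance = dp[6][3] = 4

4


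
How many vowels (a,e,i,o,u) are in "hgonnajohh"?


Input: hgonnajohh
Checking each character:
  'h' at position 0: consonant
  'g' at position 1: consonant
  'o' at position 2: vowel (running total: 1)
  'n' at position 3: consonant
  'n' at position 4: consonant
  'a' at position 5: vowel (running total: 2)
  'j' at position 6: consonant
  'o' at position 7: vowel (running total: 3)
  'h' at position 8: consonant
  'h' at position 9: consonant
Total vowels: 3

3


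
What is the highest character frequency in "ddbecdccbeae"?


Input: ddbecdccbeae
Character counts:
  'a': 1
  'b': 2
  'c': 3
  'd': 3
  'e': 3
Maximum frequency: 3

3


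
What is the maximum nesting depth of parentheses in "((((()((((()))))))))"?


Input: "((((()((((()))))))))"
Tracking depth:
  Position 0 '(': depth becomes 1
  Position 1 '(': depth becomes 2
  Position 2 '(': depth becomes 3
  Position 3 '(': depth becomes 4
  Position 4 '(': depth becomes 5
  Position 5 ')': depth becomes 4
  Position 6 '(': depth becomes 5
  Position 7 '(': depth becomes 6
  Position 8 '(': depth becomes 7
  Position 9 '(': depth becomes 8
  Position 10 '(': depth becomes 9
  Position 11 ')': depth becomes 8
  Position 12 ')': depth becomes 7
  Position 13 ')': depth becomes 6
  Position 14 ')': depth becomes 5
  Position 15 ')': depth becomes 4
  Position 16 ')': depth becomes 3
  Position 17 ')': depth becomes 2
  Position 18 ')': depth becomes 1
  Position 19 ')': depth becomes 0
Maximum depth reached: 9

9
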